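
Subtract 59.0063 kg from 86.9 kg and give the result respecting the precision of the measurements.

27.9 kg

86.9 kg − 59.0063 kg = 27.8937 kg.
Addition/subtraction keeps the fewest decimal places: 86.9 → 1 decimal place, 59.0063 → 4 decimal places; limit is 1.
Rounded to 1 decimal place: 27.9 kg.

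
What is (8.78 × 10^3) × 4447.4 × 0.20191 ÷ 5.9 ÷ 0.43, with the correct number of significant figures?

3.1 × 10^6

(8.78 × 10^3) × 4447.4 × 0.20191 ÷ 5.9 ÷ 0.43 = 3107692.71128…
Multiplication/division keeps the fewest significant figures: 8.78 × 10^3 → 3 s.f., 4447.4 → 5 s.f., 0.20191 → 5 s.f., 5.9 → 2 s.f., 0.43 → 2 s.f.; limit is 2.
Rounded to 2 significant figures: 3.1 × 10^6.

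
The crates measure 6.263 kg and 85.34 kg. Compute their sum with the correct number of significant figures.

91.60 kg

6.263 kg + 85.34 kg = 91.603 kg.
Addition/subtraction keeps the fewest decimal places: 6.263 → 3 decimal places, 85.34 → 2 decimal places; limit is 2.
Rounded to 2 decimal places: 91.60 kg.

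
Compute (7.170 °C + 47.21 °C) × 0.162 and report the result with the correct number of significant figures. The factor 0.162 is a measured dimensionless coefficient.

7.170 °C + 47.21 °C = 54.380 °C; the sum is limited to 2 decimal places (4 s.f.).
Carrying full precision, 54.380 × 0.162 = 8.80956 °C; 0.162 has 3 s.f., so the result keeps min(4, 3) = 3 s.f.
Rounded to 3 significant figures: 8.81 °C.

8.81 °C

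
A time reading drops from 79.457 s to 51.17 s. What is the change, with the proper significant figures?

28.29 s

79.457 s − 51.17 s = 28.287 s.
Addition/subtraction keeps the fewest decimal places: 79.457 → 3 decimal places, 51.17 → 2 decimal places; limit is 2.
Rounded to 2 decimal places: 28.29 s.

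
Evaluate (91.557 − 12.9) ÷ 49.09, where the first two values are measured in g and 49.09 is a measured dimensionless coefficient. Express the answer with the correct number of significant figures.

1.60 g

91.557 g − 12.9 g = 78.657 g; the difference is limited to 1 decimal place (3 s.f.).
Carrying full precision, 78.657 ÷ 49.09 = 1.60230189448… g; 49.09 has 4 s.f., so the result keeps min(3, 4) = 3 s.f.
Rounded to 3 significant figures: 1.60 g.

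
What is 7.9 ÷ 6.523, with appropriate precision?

7.9 ÷ 6.523 = 1.21109918749…
Multiplication/division keeps the fewest significant figures: 7.9 → 2 s.f., 6.523 → 4 s.f.; limit is 2.
Rounded to 2 significant figures: 1.2.

1.2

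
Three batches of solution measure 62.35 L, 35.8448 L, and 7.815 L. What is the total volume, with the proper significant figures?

106.01 L

62.35 L + 35.8448 L + 7.815 L = 106.0098 L.
Addition/subtraction keeps the fewest decimal places: 62.35 → 2 decimal places, 35.8448 → 4 decimal places, 7.815 → 3 decimal places; limit is 2.
Rounded to 2 decimal places: 106.01 L.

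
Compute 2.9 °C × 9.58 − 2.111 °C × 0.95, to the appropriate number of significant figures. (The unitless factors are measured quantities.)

2.9 × 9.58 = 27.782 → 28 °C (2 s.f., last digit at the 10^0 place).
2.111 × 0.95 = 2.00545 → 2.0 °C (2 s.f., last digit at the 10^-1 place).
Difference: 25.77655 °C; keep the coarser place, 10^0.
Result: 26 °C.

26 °C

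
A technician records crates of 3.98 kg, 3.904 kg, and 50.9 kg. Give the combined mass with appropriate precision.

3.98 kg + 3.904 kg + 50.9 kg = 58.784 kg.
Addition/subtraction keeps the fewest decimal places: 3.98 → 2 decimal places, 3.904 → 3 decimal places, 50.9 → 1 decimal place; limit is 1.
Rounded to 1 decimal place: 58.8 kg.

58.8 kg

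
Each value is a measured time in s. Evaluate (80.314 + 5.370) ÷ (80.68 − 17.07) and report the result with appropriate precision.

80.314 + 5.370 = 85.684, limited to 3 d.p. → 5 s.f.; 80.68 − 17.07 = 63.61, limited to 2 d.p. → 4 s.f.
Carrying full precision, 85.684 ÷ 63.61 = 1.34702090866…; keep min(5, 4) = 4 s.f.
Rounded to 4 significant figures: 1.347.

1.347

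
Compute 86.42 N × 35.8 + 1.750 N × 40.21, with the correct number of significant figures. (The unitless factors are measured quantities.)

86.42 × 35.8 = 3093.836 → 3.09 × 10^3 N (3 s.f., last digit at the 10^1 place).
1.750 × 40.21 = 70.3675 → 70.37 N (4 s.f., last digit at the 10^-2 place).
Sum: 3164.2035 N; keep the coarser place, 10^1.
Result: 3.16 × 10^3 N.

3.16 × 10^3 N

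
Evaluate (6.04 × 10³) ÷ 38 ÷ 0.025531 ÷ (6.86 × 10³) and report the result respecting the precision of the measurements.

0.91

(6.04 × 10³) ÷ 38 ÷ 0.025531 ÷ (6.86 × 10³) = 0.907530857537…
Multiplication/division keeps the fewest significant figures: 6.04 × 10³ → 3 s.f., 38 → 2 s.f., 0.025531 → 5 s.f., 6.86 × 10³ → 3 s.f.; limit is 2.
Rounded to 2 significant figures: 0.91.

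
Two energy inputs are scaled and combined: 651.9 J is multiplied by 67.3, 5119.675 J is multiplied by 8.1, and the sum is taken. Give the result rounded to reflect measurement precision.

8.5 × 10⁴ J

651.9 × 67.3 = 43872.87 → 4.39 × 10⁴ J (3 s.f., last digit at the 10^2 place).
5119.675 × 8.1 = 41469.3675 → 4.1 × 10⁴ J (2 s.f., last digit at the 10^3 place).
Sum: 85342.2375 J; keep the coarser place, 10^3.
Result: 8.5 × 10⁴ J.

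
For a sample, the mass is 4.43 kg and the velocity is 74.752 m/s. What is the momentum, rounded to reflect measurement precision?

331 kg·m/s

momentum = 4.43 kg × 74.752 m/s = 331.15136 kg·m/s.
4.43 has 3 significant figures; 74.752 has 5.
Division/multiplication keeps the fewest: 3 significant figures.
Rounded: 331 kg·m/s.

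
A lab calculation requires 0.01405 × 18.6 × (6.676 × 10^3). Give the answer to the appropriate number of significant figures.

0.01405 × 18.6 × (6.676 × 10^3) = 1744.63908
Multiplication/division keeps the fewest significant figures: 0.01405 → 4 s.f., 18.6 → 3 s.f., 6.676 × 10^3 → 4 s.f.; limit is 3.
Rounded to 3 significant figures: 1.74 × 10^3.

1.74 × 10^3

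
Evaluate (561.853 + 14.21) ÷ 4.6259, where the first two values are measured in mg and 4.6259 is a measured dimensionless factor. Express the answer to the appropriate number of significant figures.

561.853 mg + 14.21 mg = 576.063 mg; the sum is limited to 2 decimal places (5 s.f.).
Carrying full precision, 576.063 ÷ 4.6259 = 124.529929311… mg; 4.6259 has 5 s.f., so the result keeps min(5, 5) = 5 s.f.
Rounded to 5 significant figures: 124.53 mg.

124.53 mg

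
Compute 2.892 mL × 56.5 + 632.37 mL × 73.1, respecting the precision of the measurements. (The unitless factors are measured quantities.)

2.892 × 56.5 = 163.398 → 163 mL (3 s.f., last digit at the 10^0 place).
632.37 × 73.1 = 46226.247 → 4.62 × 10^4 mL (3 s.f., last digit at the 10^2 place).
Sum: 46389.645 mL; keep the coarser place, 10^2.
Result: 4.64 × 10^4 mL.

4.64 × 10^4 mL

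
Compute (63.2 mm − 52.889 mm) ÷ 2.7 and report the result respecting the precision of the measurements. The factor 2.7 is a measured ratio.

3.8 mm

63.2 mm − 52.889 mm = 10.311 mm; the difference is limited to 1 decimal place (3 s.f.).
Carrying full precision, 10.311 ÷ 2.7 = 3.81888888889… mm; 2.7 has 2 s.f., so the result keeps min(3, 2) = 2 s.f.
Rounded to 2 significant figures: 3.8 mm.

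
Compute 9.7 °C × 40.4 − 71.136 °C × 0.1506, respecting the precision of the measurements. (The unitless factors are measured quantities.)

3.8 × 10^2 °C

9.7 × 40.4 = 391.88 → 3.9 × 10^2 °C (2 s.f., last digit at the 10^1 place).
71.136 × 0.1506 = 10.7130816 → 10.71 °C (4 s.f., last digit at the 10^-2 place).
Difference: 381.1669184 °C; keep the coarser place, 10^1.
Result: 3.8 × 10^2 °C.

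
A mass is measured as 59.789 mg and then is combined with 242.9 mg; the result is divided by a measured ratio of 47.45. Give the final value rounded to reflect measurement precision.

6.379 mg

59.789 mg + 242.9 mg = 302.689 mg; the sum is limited to 1 decimal place (4 s.f.).
Carrying full precision, 302.689 ÷ 47.45 = 6.37911485774… mg; 47.45 has 4 s.f., so the result keeps min(4, 4) = 4 s.f.
Rounded to 4 significant figures: 6.379 mg.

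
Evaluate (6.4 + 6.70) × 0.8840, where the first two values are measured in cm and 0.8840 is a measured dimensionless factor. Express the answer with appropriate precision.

11.6 cm

6.4 cm + 6.70 cm = 13.10 cm; the sum is limited to 1 decimal place (3 s.f.).
Carrying full precision, 13.10 × 0.8840 = 11.5804 cm; 0.8840 has 4 s.f., so the result keeps min(3, 4) = 3 s.f.
Rounded to 3 significant figures: 11.6 cm.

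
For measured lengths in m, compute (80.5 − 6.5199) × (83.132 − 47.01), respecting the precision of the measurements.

2.67 × 10^3 m²

80.5 − 6.5199 = 73.9801, limited to 1 d.p. → 3 s.f.; 83.132 − 47.01 = 36.122, limited to 2 d.p. → 4 s.f.
Carrying full precision, 73.9801 × 36.122 = 2672.3091722; keep min(3, 4) = 3 s.f.
Rounded to 3 significant figures: 2.67 × 10^3 m².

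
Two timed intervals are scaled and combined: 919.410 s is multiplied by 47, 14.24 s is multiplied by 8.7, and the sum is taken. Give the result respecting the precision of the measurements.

919.410 × 47 = 43212.27 → 4.3 × 10⁴ s (2 s.f., last digit at the 10^3 place).
14.24 × 8.7 = 123.888 → 1.2 × 10² s (2 s.f., last digit at the 10^1 place).
Sum: 43336.158 s; keep the coarser place, 10^3.
Result: 4.3 × 10⁴ s.

4.3 × 10⁴ s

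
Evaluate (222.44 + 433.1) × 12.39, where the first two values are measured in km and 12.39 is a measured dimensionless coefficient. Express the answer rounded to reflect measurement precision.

222.44 km + 433.1 km = 655.54 km; the sum is limited to 1 decimal place (4 s.f.).
Carrying full precision, 655.54 × 12.39 = 8122.1406 km; 12.39 has 4 s.f., so the result keeps min(4, 4) = 4 s.f.
Rounded to 4 significant figures: 8122 km.

8122 km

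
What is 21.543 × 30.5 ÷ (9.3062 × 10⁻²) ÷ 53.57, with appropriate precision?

132

21.543 × 30.5 ÷ (9.3062 × 10⁻²) ÷ 53.57 = 131.798962835…
Multiplication/division keeps the fewest significant figures: 21.543 → 5 s.f., 30.5 → 3 s.f., 9.3062 × 10⁻² → 5 s.f., 53.57 → 4 s.f.; limit is 3.
Rounded to 3 significant figures: 132.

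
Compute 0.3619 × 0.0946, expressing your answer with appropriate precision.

0.0342

0.3619 × 0.0946 = 0.03423574
Multiplication/division keeps the fewest significant figures: 0.3619 → 4 s.f., 0.0946 → 3 s.f.; limit is 3.
Rounded to 3 significant figures: 0.0342.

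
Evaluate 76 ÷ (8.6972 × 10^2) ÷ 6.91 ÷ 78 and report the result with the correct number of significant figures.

1.6 × 10^-4

76 ÷ (8.6972 × 10^2) ÷ 6.91 ÷ 78 = 0.000162129291567…
Multiplication/division keeps the fewest significant figures: 76 → 2 s.f., 8.6972 × 10^2 → 5 s.f., 6.91 → 3 s.f., 78 → 2 s.f.; limit is 2.
Rounded to 2 significant figures: 1.6 × 10^-4.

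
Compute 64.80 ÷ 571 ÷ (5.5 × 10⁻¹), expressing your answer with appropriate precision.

0.21

64.80 ÷ 571 ÷ (5.5 × 10⁻¹) = 0.20633657061…
Multiplication/division keeps the fewest significant figures: 64.80 → 4 s.f., 571 → 3 s.f., 5.5 × 10⁻¹ → 2 s.f.; limit is 2.
Rounded to 2 significant figures: 0.21.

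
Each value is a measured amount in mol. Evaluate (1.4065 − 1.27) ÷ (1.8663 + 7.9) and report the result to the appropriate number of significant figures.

1.4065 − 1.27 = 0.1365, limited to 2 d.p. → 2 s.f.; 1.8663 + 7.9 = 9.7663, limited to 1 d.p. → 2 s.f.
Carrying full precision, 0.1365 ÷ 9.7663 = 0.0139766339351…; keep min(2, 2) = 2 s.f.
Rounded to 2 significant figures: 1.4 × 10⁻².

1.4 × 10⁻²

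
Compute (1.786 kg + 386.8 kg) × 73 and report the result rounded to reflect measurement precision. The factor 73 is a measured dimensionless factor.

1.786 kg + 386.8 kg = 388.586 kg; the sum is limited to 1 decimal place (4 s.f.).
Carrying full precision, 388.586 × 73 = 28366.778 kg; 73 has 2 s.f., so the result keeps min(4, 2) = 2 s.f.
Rounded to 2 significant figures: 2.8 × 10^4 kg.

2.8 × 10^4 kg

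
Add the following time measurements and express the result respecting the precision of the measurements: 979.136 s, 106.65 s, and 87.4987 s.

1173.28 s

979.136 s + 106.65 s + 87.4987 s = 1173.2847 s.
Addition/subtraction keeps the fewest decimal places: 979.136 → 3 decimal places, 106.65 → 2 decimal places, 87.4987 → 4 decimal places; limit is 2.
Rounded to 2 decimal places: 1173.28 s.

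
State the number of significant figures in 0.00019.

2

0.00019: leading zeros are not significant.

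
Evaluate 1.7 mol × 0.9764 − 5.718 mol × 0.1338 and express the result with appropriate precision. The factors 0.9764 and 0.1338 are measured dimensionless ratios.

0.9 mol

1.7 × 0.9764 = 1.65988 → 1.7 mol (2 s.f., last digit at the 10^-1 place).
5.718 × 0.1338 = 0.7650684 → 0.7651 mol (4 s.f., last digit at the 10^-4 place).
Difference: 0.8948116 mol; keep the coarser place, 10^-1.
Result: 0.9 mol.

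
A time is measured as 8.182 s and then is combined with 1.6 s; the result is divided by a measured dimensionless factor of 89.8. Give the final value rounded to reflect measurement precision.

0.11 s

8.182 s + 1.6 s = 9.782 s; the sum is limited to 1 decimal place (2 s.f.).
Carrying full precision, 9.782 ÷ 89.8 = 0.108930957684… s; 89.8 has 3 s.f., so the result keeps min(2, 3) = 2 s.f.
Rounded to 2 significant figures: 0.11 s.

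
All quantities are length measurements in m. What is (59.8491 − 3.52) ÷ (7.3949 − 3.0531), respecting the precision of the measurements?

12.97

59.8491 − 3.52 = 56.3291, limited to 2 d.p. → 4 s.f.; 7.3949 − 3.0531 = 4.3418, limited to 4 d.p. → 5 s.f.
Carrying full precision, 56.3291 ÷ 4.3418 = 12.9736745129…; keep min(4, 5) = 4 s.f.
Rounded to 4 significant figures: 12.97.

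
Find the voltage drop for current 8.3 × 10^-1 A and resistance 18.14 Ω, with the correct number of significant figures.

15 V

voltage drop = 8.3 × 10^-1 A × 18.14 Ω = 15.0562 V.
8.3 × 10^-1 has 2 significant figures; 18.14 has 4.
Division/multiplication keeps the fewest: 2 significant figures.
Rounded: 15 V.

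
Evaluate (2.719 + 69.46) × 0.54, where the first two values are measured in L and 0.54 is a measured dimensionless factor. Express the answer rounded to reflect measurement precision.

2.719 L + 69.46 L = 72.179 L; the sum is limited to 2 decimal places (4 s.f.).
Carrying full precision, 72.179 × 0.54 = 38.97666 L; 0.54 has 2 s.f., so the result keeps min(4, 2) = 2 s.f.
Rounded to 2 significant figures: 39 L.

39 L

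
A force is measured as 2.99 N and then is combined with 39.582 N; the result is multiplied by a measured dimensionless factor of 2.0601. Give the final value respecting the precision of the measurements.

2.99 N + 39.582 N = 42.572 N; the sum is limited to 2 decimal places (4 s.f.).
Carrying full precision, 42.572 × 2.0601 = 87.7025772 N; 2.0601 has 5 s.f., so the result keeps min(4, 5) = 4 s.f.
Rounded to 4 significant figures: 87.70 N.

87.70 N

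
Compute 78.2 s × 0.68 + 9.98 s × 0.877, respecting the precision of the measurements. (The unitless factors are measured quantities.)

78.2 × 0.68 = 53.176 → 53 s (2 s.f., last digit at the 10^0 place).
9.98 × 0.877 = 8.75246 → 8.75 s (3 s.f., last digit at the 10^-2 place).
Sum: 61.92846 s; keep the coarser place, 10^0.
Result: 62 s.

62 s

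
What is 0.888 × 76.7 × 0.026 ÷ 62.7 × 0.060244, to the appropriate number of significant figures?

0.0017

0.888 × 76.7 × 0.026 ÷ 62.7 × 0.060244 = 0.0017014842632…
Multiplication/division keeps the fewest significant figures: 0.888 → 3 s.f., 76.7 → 3 s.f., 0.026 → 2 s.f., 62.7 → 3 s.f., 0.060244 → 5 s.f.; limit is 2.
Rounded to 2 significant figures: 0.0017.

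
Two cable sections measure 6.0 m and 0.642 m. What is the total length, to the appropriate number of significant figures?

6.6 m

6.0 m + 0.642 m = 6.642 m.
Addition/subtraction keeps the fewest decimal places: 6.0 → 1 decimal place, 0.642 → 3 decimal places; limit is 1.
Rounded to 1 decimal place: 6.6 m.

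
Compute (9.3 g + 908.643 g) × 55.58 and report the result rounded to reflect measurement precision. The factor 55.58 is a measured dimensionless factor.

5.102 × 10⁴ g

9.3 g + 908.643 g = 917.943 g; the sum is limited to 1 decimal place (4 s.f.).
Carrying full precision, 917.943 × 55.58 = 51019.27194 g; 55.58 has 4 s.f., so the result keeps min(4, 4) = 4 s.f.
Rounded to 4 significant figures: 5.102 × 10⁴ g.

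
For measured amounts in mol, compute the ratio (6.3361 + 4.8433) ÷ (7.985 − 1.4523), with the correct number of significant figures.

6.3361 + 4.8433 = 11.1794, limited to 4 d.p. → 6 s.f.; 7.985 − 1.4523 = 6.5327, limited to 3 d.p. → 4 s.f.
Carrying full precision, 11.1794 ÷ 6.5327 = 1.71129854425…; keep min(6, 4) = 4 s.f.
Rounded to 4 significant figures: 1.711.

1.711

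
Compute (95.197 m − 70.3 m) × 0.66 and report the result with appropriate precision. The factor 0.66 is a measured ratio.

16 m

95.197 m − 70.3 m = 24.897 m; the difference is limited to 1 decimal place (3 s.f.).
Carrying full precision, 24.897 × 0.66 = 16.43202 m; 0.66 has 2 s.f., so the result keeps min(3, 2) = 2 s.f.
Rounded to 2 significant figures: 16 m.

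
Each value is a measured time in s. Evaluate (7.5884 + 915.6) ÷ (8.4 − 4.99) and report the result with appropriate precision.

7.5884 + 915.6 = 923.1884, limited to 1 d.p. → 4 s.f.; 8.4 − 4.99 = 3.41, limited to 1 d.p. → 2 s.f.
Carrying full precision, 923.1884 ÷ 3.41 = 270.72973607…; keep min(4, 2) = 2 s.f.
Rounded to 2 significant figures: 2.7 × 10².

2.7 × 10²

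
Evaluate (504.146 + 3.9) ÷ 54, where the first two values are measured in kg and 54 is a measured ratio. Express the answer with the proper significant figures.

9.4 kg

504.146 kg + 3.9 kg = 508.046 kg; the sum is limited to 1 decimal place (4 s.f.).
Carrying full precision, 508.046 ÷ 54 = 9.40825925926… kg; 54 has 2 s.f., so the result keeps min(4, 2) = 2 s.f.
Rounded to 2 significant figures: 9.4 kg.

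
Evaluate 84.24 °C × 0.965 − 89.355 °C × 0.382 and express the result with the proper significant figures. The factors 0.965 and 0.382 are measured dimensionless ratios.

84.24 × 0.965 = 81.2916 → 81.3 °C (3 s.f., last digit at the 10^-1 place).
89.355 × 0.382 = 34.13361 → 34.1 °C (3 s.f., last digit at the 10^-1 place).
Difference: 47.15799 °C; keep the coarser place, 10^-1.
Result: 47.2 °C.

47.2 °C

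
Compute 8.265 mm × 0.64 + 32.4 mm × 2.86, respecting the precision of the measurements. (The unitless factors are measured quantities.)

98.0 mm

8.265 × 0.64 = 5.2896 → 5.3 mm (2 s.f., last digit at the 10^-1 place).
32.4 × 2.86 = 92.664 → 92.7 mm (3 s.f., last digit at the 10^-1 place).
Sum: 97.9536 mm; keep the coarser place, 10^-1.
Result: 98.0 mm.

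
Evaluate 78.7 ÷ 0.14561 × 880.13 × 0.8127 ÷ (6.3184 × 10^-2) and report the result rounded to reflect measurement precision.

6.12 × 10^6

78.7 ÷ 0.14561 × 880.13 × 0.8127 ÷ (6.3184 × 10^-2) = 6118620.23169…
Multiplication/division keeps the fewest significant figures: 78.7 → 3 s.f., 0.14561 → 5 s.f., 880.13 → 5 s.f., 0.8127 → 4 s.f., 6.3184 × 10^-2 → 5 s.f.; limit is 3.
Rounded to 3 significant figures: 6.12 × 10^6.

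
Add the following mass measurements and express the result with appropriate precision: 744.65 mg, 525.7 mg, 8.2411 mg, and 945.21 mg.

2223.8 mg

744.65 mg + 525.7 mg + 8.2411 mg + 945.21 mg = 2223.8011 mg.
Addition/subtraction keeps the fewest decimal places: 744.65 → 2 decimal places, 525.7 → 1 decimal place, 8.2411 → 4 decimal places, 945.21 → 2 decimal places; limit is 1.
Rounded to 1 decimal place: 2223.8 mg.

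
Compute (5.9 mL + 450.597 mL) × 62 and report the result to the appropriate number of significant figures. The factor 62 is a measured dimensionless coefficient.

5.9 mL + 450.597 mL = 456.497 mL; the sum is limited to 1 decimal place (4 s.f.).
Carrying full precision, 456.497 × 62 = 28302.814 mL; 62 has 2 s.f., so the result keeps min(4, 2) = 2 s.f.
Rounded to 2 significant figures: 2.8 × 10⁴ mL.

2.8 × 10⁴ mL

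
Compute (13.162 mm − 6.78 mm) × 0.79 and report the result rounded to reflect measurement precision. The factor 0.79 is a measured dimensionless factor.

13.162 mm − 6.78 mm = 6.382 mm; the difference is limited to 2 decimal places (3 s.f.).
Carrying full precision, 6.382 × 0.79 = 5.04178 mm; 0.79 has 2 s.f., so the result keeps min(3, 2) = 2 s.f.
Rounded to 2 significant figures: 5.0 mm.

5.0 mm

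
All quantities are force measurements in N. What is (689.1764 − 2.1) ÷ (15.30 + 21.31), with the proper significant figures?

18.77

689.1764 − 2.1 = 687.0764, limited to 1 d.p. → 4 s.f.; 15.30 + 21.31 = 36.61, limited to 2 d.p. → 4 s.f.
Carrying full precision, 687.0764 ÷ 36.61 = 18.767451516…; keep min(4, 4) = 4 s.f.
Rounded to 4 significant figures: 18.77.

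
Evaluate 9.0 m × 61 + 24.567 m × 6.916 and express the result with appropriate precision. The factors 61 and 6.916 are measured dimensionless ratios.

7.2 × 10^2 m

9.0 × 61 = 549 → 5.5 × 10^2 m (2 s.f., last digit at the 10^1 place).
24.567 × 6.916 = 169.905372 → 169.9 m (4 s.f., last digit at the 10^-1 place).
Sum: 718.905372 m; keep the coarser place, 10^1.
Result: 7.2 × 10^2 m.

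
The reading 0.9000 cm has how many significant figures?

4

0.9000: leading zeros are not significant; trailing zeros after a decimal point are significant.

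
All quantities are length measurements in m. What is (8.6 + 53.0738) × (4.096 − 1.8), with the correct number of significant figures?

8.6 + 53.0738 = 61.6738, limited to 1 d.p. → 3 s.f.; 4.096 − 1.8 = 2.296, limited to 1 d.p. → 2 s.f.
Carrying full precision, 61.6738 × 2.296 = 141.6030448; keep min(3, 2) = 2 s.f.
Rounded to 2 significant figures: 1.4 × 10² m².

1.4 × 10² m²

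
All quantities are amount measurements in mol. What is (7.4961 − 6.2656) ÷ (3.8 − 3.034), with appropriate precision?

2

7.4961 − 6.2656 = 1.2305, limited to 4 d.p. → 5 s.f.; 3.8 − 3.034 = 0.766, limited to 1 d.p. → 1 s.f.
Carrying full precision, 1.2305 ÷ 0.766 = 1.60639686684…; keep min(5, 1) = 1 s.f.
Rounded to 1 significant figure: 2.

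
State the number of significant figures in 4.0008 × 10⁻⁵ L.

5

4.0008 × 10⁻⁵: in scientific notation every digit of the coefficient is significant.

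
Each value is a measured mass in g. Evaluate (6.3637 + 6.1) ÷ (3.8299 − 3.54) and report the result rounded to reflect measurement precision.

6.3637 + 6.1 = 12.4637, limited to 1 d.p. → 3 s.f.; 3.8299 − 3.54 = 0.2899, limited to 2 d.p. → 2 s.f.
Carrying full precision, 12.4637 ÷ 0.2899 = 42.9931010693…; keep min(3, 2) = 2 s.f.
Rounded to 2 significant figures: 43.

43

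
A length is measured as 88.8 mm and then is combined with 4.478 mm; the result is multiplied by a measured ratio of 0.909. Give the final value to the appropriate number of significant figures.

84.8 mm

88.8 mm + 4.478 mm = 93.278 mm; the sum is limited to 1 decimal place (3 s.f.).
Carrying full precision, 93.278 × 0.909 = 84.789702 mm; 0.909 has 3 s.f., so the result keeps min(3, 3) = 3 s.f.
Rounded to 3 significant figures: 84.8 mm.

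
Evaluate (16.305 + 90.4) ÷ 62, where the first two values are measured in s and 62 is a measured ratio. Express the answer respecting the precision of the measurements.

16.305 s + 90.4 s = 106.705 s; the sum is limited to 1 decimal place (4 s.f.).
Carrying full precision, 106.705 ÷ 62 = 1.7210483871… s; 62 has 2 s.f., so the result keeps min(4, 2) = 2 s.f.
Rounded to 2 significant figures: 1.7 s.

1.7 s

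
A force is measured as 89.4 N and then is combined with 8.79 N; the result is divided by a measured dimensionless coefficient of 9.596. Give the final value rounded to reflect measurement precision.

89.4 N + 8.79 N = 98.19 N; the sum is limited to 1 decimal place (3 s.f.).
Carrying full precision, 98.19 ÷ 9.596 = 10.2323884952… N; 9.596 has 4 s.f., so the result keeps min(3, 4) = 3 s.f.
Rounded to 3 significant figures: 10.2 N.

10.2 N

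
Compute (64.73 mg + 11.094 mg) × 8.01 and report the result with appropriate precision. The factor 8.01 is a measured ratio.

607 mg

64.73 mg + 11.094 mg = 75.824 mg; the sum is limited to 2 decimal places (4 s.f.).
Carrying full precision, 75.824 × 8.01 = 607.35024 mg; 8.01 has 3 s.f., so the result keeps min(4, 3) = 3 s.f.
Rounded to 3 significant figures: 607 mg.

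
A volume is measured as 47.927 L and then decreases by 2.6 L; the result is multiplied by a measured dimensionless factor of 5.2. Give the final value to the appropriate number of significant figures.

2.4 × 10² L

47.927 L − 2.6 L = 45.327 L; the difference is limited to 1 decimal place (3 s.f.).
Carrying full precision, 45.327 × 5.2 = 235.7004 L; 5.2 has 2 s.f., so the result keeps min(3, 2) = 2 s.f.
Rounded to 2 significant figures: 2.4 × 10² L.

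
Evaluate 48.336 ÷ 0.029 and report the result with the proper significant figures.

1.7 × 10^3

48.336 ÷ 0.029 = 1666.75862069…
Multiplication/division keeps the fewest significant figures: 48.336 → 5 s.f., 0.029 → 2 s.f.; limit is 2.
Rounded to 2 significant figures: 1.7 × 10^3.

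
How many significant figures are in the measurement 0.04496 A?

0.04496: leading zeros are not significant.

4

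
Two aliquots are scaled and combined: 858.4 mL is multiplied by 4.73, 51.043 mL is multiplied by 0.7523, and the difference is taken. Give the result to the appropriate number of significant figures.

858.4 × 4.73 = 4060.232 → 4.06 × 10^3 mL (3 s.f., last digit at the 10^1 place).
51.043 × 0.7523 = 38.3996489 → 38.40 mL (4 s.f., last digit at the 10^-2 place).
Difference: 4021.8323511 mL; keep the coarser place, 10^1.
Result: 4.02 × 10^3 mL.

4.02 × 10^3 mL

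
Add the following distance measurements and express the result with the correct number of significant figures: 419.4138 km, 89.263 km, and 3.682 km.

419.4138 km + 89.263 km + 3.682 km = 512.3588 km.
Addition/subtraction keeps the fewest decimal places: 419.4138 → 4 decimal places, 89.263 → 3 decimal places, 3.682 → 3 decimal places; limit is 3.
Rounded to 3 decimal places: 512.359 km.

512.359 km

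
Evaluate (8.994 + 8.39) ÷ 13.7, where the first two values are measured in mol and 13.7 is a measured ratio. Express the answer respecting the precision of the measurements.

1.27 mol

8.994 mol + 8.39 mol = 17.384 mol; the sum is limited to 2 decimal places (4 s.f.).
Carrying full precision, 17.384 ÷ 13.7 = 1.26890510949… mol; 13.7 has 3 s.f., so the result keeps min(4, 3) = 3 s.f.
Rounded to 3 significant figures: 1.27 mol.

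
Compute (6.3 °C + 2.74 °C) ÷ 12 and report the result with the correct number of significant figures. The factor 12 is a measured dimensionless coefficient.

0.75 °C

6.3 °C + 2.74 °C = 9.04 °C; the sum is limited to 1 decimal place (2 s.f.).
Carrying full precision, 9.04 ÷ 12 = 0.753333333333… °C; 12 has 2 s.f., so the result keeps min(2, 2) = 2 s.f.
Rounded to 2 significant figures: 0.75 °C.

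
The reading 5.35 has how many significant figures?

3

5.35: every digit is nonzero and significant.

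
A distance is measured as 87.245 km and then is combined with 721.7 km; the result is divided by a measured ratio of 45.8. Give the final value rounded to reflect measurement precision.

87.245 km + 721.7 km = 808.945 km; the sum is limited to 1 decimal place (4 s.f.).
Carrying full precision, 808.945 ÷ 45.8 = 17.6625545852… km; 45.8 has 3 s.f., so the result keeps min(4, 3) = 3 s.f.
Rounded to 3 significant figures: 17.7 km.

17.7 km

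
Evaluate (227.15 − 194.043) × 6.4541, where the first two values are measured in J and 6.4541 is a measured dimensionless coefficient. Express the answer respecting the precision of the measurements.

213.7 J

227.15 J − 194.043 J = 33.107 J; the difference is limited to 2 decimal places (4 s.f.).
Carrying full precision, 33.107 × 6.4541 = 213.6758887 J; 6.4541 has 5 s.f., so the result keeps min(4, 5) = 4 s.f.
Rounded to 4 significant figures: 213.7 J.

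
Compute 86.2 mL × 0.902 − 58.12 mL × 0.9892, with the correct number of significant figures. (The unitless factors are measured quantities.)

86.2 × 0.902 = 77.7524 → 77.8 mL (3 s.f., last digit at the 10^-1 place).
58.12 × 0.9892 = 57.492304 → 57.49 mL (4 s.f., last digit at the 10^-2 place).
Difference: 20.260096 mL; keep the coarser place, 10^-1.
Result: 20.3 mL.

20.3 mL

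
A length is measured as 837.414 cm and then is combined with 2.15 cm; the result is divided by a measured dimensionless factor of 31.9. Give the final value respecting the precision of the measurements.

26.3 cm

837.414 cm + 2.15 cm = 839.564 cm; the sum is limited to 2 decimal places (5 s.f.).
Carrying full precision, 839.564 ÷ 31.9 = 26.3186206897… cm; 31.9 has 3 s.f., so the result keeps min(5, 3) = 3 s.f.
Rounded to 3 significant figures: 26.3 cm.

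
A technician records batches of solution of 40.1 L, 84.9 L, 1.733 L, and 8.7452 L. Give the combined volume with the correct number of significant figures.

40.1 L + 84.9 L + 1.733 L + 8.7452 L = 135.4782 L.
Addition/subtraction keeps the fewest decimal places: 40.1 → 1 decimal place, 84.9 → 1 decimal place, 1.733 → 3 decimal places, 8.7452 → 4 decimal places; limit is 1.
Rounded to 1 decimal place: 1.355 × 10² L.

1.355 × 10² L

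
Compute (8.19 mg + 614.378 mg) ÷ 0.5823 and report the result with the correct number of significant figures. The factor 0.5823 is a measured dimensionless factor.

8.19 mg + 614.378 mg = 622.568 mg; the sum is limited to 2 decimal places (5 s.f.).
Carrying full precision, 622.568 ÷ 0.5823 = 1069.15335738… mg; 0.5823 has 4 s.f., so the result keeps min(5, 4) = 4 s.f.
Rounded to 4 significant figures: 1069 mg.

1069 mg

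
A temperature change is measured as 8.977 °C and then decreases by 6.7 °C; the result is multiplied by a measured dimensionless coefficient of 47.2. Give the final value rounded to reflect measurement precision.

8.977 °C − 6.7 °C = 2.277 °C; the difference is limited to 1 decimal place (2 s.f.).
Carrying full precision, 2.277 × 47.2 = 107.4744 °C; 47.2 has 3 s.f., so the result keeps min(2, 3) = 2 s.f.
Rounded to 2 significant figures: 1.1 × 10² °C.

1.1 × 10² °C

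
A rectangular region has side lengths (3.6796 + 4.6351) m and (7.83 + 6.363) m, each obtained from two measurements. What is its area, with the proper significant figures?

118.0 m²

3.6796 + 4.6351 = 8.3147, limited to 4 d.p. → 5 s.f.; 7.83 + 6.363 = 14.193, limited to 2 d.p. → 4 s.f.
Carrying full precision, 8.3147 × 14.193 = 118.0105371; keep min(5, 4) = 4 s.f.
Rounded to 4 significant figures: 118.0 m².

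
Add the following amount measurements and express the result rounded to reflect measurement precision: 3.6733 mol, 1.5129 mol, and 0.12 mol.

5.31 mol

3.6733 mol + 1.5129 mol + 0.12 mol = 5.3062 mol.
Addition/subtraction keeps the fewest decimal places: 3.6733 → 4 decimal places, 1.5129 → 4 decimal places, 0.12 → 2 decimal places; limit is 2.
Rounded to 2 decimal places: 5.31 mol.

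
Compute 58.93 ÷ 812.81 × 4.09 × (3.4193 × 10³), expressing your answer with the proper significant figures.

1.01 × 10³

58.93 ÷ 812.81 × 4.09 × (3.4193 × 10³) = 1013.92986972…
Multiplication/division keeps the fewest significant figures: 58.93 → 4 s.f., 812.81 → 5 s.f., 4.09 → 3 s.f., 3.4193 × 10³ → 5 s.f.; limit is 3.
Rounded to 3 significant figures: 1.01 × 10³.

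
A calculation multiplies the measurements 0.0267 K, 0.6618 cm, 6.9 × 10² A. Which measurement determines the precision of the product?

0.0267 K → 3 s.f.; 0.6618 cm → 4 s.f.; 6.9 × 10² A → 2 s.f.
The fewest is 2 significant figures, from 6.9 × 10² A.

6.9 × 10² A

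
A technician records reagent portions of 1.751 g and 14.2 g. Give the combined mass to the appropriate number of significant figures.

16.0 g

1.751 g + 14.2 g = 15.951 g.
Addition/subtraction keeps the fewest decimal places: 1.751 → 3 decimal places, 14.2 → 1 decimal place; limit is 1.
Rounded to 1 decimal place: 16.0 g.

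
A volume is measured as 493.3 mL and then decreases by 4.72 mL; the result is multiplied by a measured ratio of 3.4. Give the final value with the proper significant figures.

1.7 × 10³ mL

493.3 mL − 4.72 mL = 488.58 mL; the difference is limited to 1 decimal place (4 s.f.).
Carrying full precision, 488.58 × 3.4 = 1661.172 mL; 3.4 has 2 s.f., so the result keeps min(4, 2) = 2 s.f.
Rounded to 2 significant figures: 1.7 × 10³ mL.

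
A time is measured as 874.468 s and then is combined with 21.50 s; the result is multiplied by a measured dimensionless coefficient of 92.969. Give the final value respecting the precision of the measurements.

874.468 s + 21.50 s = 895.968 s; the sum is limited to 2 decimal places (5 s.f.).
Carrying full precision, 895.968 × 92.969 = 83297.248992 s; 92.969 has 5 s.f., so the result keeps min(5, 5) = 5 s.f.
Rounded to 5 significant figures: 83297 s.

83297 s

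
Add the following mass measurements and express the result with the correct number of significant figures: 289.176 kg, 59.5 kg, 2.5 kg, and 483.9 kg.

835.1 kg

289.176 kg + 59.5 kg + 2.5 kg + 483.9 kg = 835.076 kg.
Addition/subtraction keeps the fewest decimal places: 289.176 → 3 decimal places, 59.5 → 1 decimal place, 2.5 → 1 decimal place, 483.9 → 1 decimal place; limit is 1.
Rounded to 1 decimal place: 835.1 kg.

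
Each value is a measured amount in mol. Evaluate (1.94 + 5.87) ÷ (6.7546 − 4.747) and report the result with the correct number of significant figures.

3.89

1.94 + 5.87 = 7.81, limited to 2 d.p. → 3 s.f.; 6.7546 − 4.747 = 2.0076, limited to 3 d.p. → 4 s.f.
Carrying full precision, 7.81 ÷ 2.0076 = 3.89021717474…; keep min(3, 4) = 3 s.f.
Rounded to 3 significant figures: 3.89.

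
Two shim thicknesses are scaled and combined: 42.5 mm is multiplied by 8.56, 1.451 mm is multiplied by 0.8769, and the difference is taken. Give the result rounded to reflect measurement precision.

42.5 × 8.56 = 363.8 → 364 mm (3 s.f., last digit at the 10^0 place).
1.451 × 0.8769 = 1.2723819 → 1.272 mm (4 s.f., last digit at the 10^-3 place).
Difference: 362.5276181 mm; keep the coarser place, 10^0.
Result: 363 mm.

363 mm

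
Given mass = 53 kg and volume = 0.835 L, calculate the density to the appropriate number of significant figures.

63 kg/L

density = 53 kg ÷ 0.835 L = 63.4730538922… kg/L.
53 has 2 significant figures; 0.835 has 3.
Division/multiplication keeps the fewest: 2 significant figures.
Rounded: 63 kg/L.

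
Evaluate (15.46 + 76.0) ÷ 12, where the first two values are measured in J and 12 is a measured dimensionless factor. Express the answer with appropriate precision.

7.6 J

15.46 J + 76.0 J = 91.46 J; the sum is limited to 1 decimal place (3 s.f.).
Carrying full precision, 91.46 ÷ 12 = 7.62166666667… J; 12 has 2 s.f., so the result keeps min(3, 2) = 2 s.f.
Rounded to 2 significant figures: 7.6 J.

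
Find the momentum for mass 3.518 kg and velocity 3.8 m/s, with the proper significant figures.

momentum = 3.518 kg × 3.8 m/s = 13.3684 kg·m/s.
3.518 has 4 significant figures; 3.8 has 2.
Division/multiplication keeps the fewest: 2 significant figures.
Rounded: 13 kg·m/s.

13 kg·m/s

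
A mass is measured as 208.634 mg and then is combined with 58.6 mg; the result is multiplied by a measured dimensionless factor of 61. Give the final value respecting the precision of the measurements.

208.634 mg + 58.6 mg = 267.234 mg; the sum is limited to 1 decimal place (4 s.f.).
Carrying full precision, 267.234 × 61 = 16301.274 mg; 61 has 2 s.f., so the result keeps min(4, 2) = 2 s.f.
Rounded to 2 significant figures: 1.6 × 10^4 mg.

1.6 × 10^4 mg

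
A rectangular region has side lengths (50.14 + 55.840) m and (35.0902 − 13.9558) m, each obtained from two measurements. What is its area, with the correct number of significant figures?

50.14 + 55.840 = 105.980, limited to 2 d.p. → 5 s.f.; 35.0902 − 13.9558 = 21.1344, limited to 4 d.p. → 6 s.f.
Carrying full precision, 105.980 × 21.1344 = 2239.823712; keep min(5, 6) = 5 s.f.
Rounded to 5 significant figures: 2239.8 m².

2239.8 m²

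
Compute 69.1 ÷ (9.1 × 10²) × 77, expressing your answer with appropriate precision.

69.1 ÷ (9.1 × 10²) × 77 = 5.84692307692…
Multiplication/division keeps the fewest significant figures: 69.1 → 3 s.f., 9.1 × 10² → 2 s.f., 77 → 2 s.f.; limit is 2.
Rounded to 2 significant figures: 5.8.

5.8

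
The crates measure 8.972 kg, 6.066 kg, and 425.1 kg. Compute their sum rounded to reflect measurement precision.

8.972 kg + 6.066 kg + 425.1 kg = 440.138 kg.
Addition/subtraction keeps the fewest decimal places: 8.972 → 3 decimal places, 6.066 → 3 decimal places, 425.1 → 1 decimal place; limit is 1.
Rounded to 1 decimal place: 440.1 kg.

440.1 kg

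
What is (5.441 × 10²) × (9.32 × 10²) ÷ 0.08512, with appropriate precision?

5.96 × 10⁶

(5.441 × 10²) × (9.32 × 10²) ÷ 0.08512 = 5957485.90226…
Multiplication/division keeps the fewest significant figures: 5.441 × 10² → 4 s.f., 9.32 × 10² → 3 s.f., 0.08512 → 4 s.f.; limit is 3.
Rounded to 3 significant figures: 5.96 × 10⁶.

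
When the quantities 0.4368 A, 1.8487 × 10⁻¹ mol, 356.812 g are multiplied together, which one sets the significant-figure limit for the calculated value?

0.4368 A

0.4368 A → 4 s.f.; 1.8487 × 10⁻¹ mol → 5 s.f.; 356.812 g → 6 s.f.
The fewest is 4 significant figures, from 0.4368 A.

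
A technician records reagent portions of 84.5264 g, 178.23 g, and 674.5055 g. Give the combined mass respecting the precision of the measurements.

9.3726 × 10^2 g

84.5264 g + 178.23 g + 674.5055 g = 937.2619 g.
Addition/subtraction keeps the fewest decimal places: 84.5264 → 4 decimal places, 178.23 → 2 decimal places, 674.5055 → 4 decimal places; limit is 2.
Rounded to 2 decimal places: 9.3726 × 10^2 g.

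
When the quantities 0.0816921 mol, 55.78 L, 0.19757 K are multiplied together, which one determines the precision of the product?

0.0816921 mol → 6 s.f.; 55.78 L → 4 s.f.; 0.19757 K → 5 s.f.
The fewest is 4 significant figures, from 55.78 L.

55.78 L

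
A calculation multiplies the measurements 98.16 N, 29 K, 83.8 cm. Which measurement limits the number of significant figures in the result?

98.16 N → 4 s.f.; 29 K → 2 s.f.; 83.8 cm → 3 s.f.
The fewest is 2 significant figures, from 29 K.

29 K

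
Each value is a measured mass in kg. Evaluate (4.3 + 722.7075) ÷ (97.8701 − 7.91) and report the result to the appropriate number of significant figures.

8.081

4.3 + 722.7075 = 727.0075, limited to 1 d.p. → 4 s.f.; 97.8701 − 7.91 = 89.9601, limited to 2 d.p. → 4 s.f.
Carrying full precision, 727.0075 ÷ 89.9601 = 8.08144388457…; keep min(4, 4) = 4 s.f.
Rounded to 4 significant figures: 8.081.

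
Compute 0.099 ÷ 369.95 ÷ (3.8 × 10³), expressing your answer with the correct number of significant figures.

7.0 × 10⁻⁸

0.099 ÷ 369.95 ÷ (3.8 × 10³) = 7.04220342721 × 10^-8…
Multiplication/division keeps the fewest significant figures: 0.099 → 2 s.f., 369.95 → 5 s.f., 3.8 × 10³ → 2 s.f.; limit is 2.
Rounded to 2 significant figures: 7.0 × 10⁻⁸.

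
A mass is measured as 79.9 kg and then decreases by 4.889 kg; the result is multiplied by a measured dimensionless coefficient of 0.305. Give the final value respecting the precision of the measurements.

22.9 kg

79.9 kg − 4.889 kg = 75.011 kg; the difference is limited to 1 decimal place (3 s.f.).
Carrying full precision, 75.011 × 0.305 = 22.878355 kg; 0.305 has 3 s.f., so the result keeps min(3, 3) = 3 s.f.
Rounded to 3 significant figures: 22.9 kg.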